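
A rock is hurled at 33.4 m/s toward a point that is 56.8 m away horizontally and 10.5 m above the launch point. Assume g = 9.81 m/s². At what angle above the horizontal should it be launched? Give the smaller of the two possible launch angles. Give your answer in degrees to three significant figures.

26.4°

Trajectory: y = x tanθ − g x² (1 + tan²θ)/(2v₀²). With x = 56.8, y = 10.5, v₀ = 33.4, g = 9.81:
14.19 tan²θ − 56.8 tanθ + (24.69) = 0.
tanθ = [56.8 ± √(56.8² − 4 × 14.19 × (24.69))] / (2 × 14.19) = (56.8 ± 42.73) / 28.37, giving tanθ = 0.4961 or 3.508.
θ = 26.38° or 74.09°; the smaller is 26.38°.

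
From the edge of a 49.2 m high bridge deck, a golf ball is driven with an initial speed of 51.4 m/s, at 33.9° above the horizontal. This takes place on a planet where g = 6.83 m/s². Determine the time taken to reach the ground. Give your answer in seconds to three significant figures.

Horizontal component vₓ = 51.40 cos 33.9° = 42.66 m/s; vertical v_y0 = 51.40 sin 33.9° = 28.67 m/s.
Vertical motion (up positive, ground at y = 0): 3.415 t² − (28.67) t − 49.2 = 0, so t = (28.67 + √(28.67² + 2·6.83·49.2)) / 6.83 = (28.67 + 38.65) / 6.83 = 9.856 s.

9.86 s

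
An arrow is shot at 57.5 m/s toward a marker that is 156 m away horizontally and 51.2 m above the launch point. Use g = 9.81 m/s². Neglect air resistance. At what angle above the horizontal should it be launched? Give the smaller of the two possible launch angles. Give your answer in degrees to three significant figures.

Trajectory: y = x tanθ − g x² (1 + tan²θ)/(2v₀²). With x = 156, y = 51.2, v₀ = 57.5, g = 9.81:
36.10 tan²θ − 156 tanθ + (87.30) = 0.
tanθ = [156 ± √(156² − 4 × 36.10 × (87.30))] / (2 × 36.10) = (156 ± 108.3) / 72.21, giving tanθ = 0.6607 or 3.660.
θ = 33.45° or 74.72°; the smaller is 33.45°.

33.5°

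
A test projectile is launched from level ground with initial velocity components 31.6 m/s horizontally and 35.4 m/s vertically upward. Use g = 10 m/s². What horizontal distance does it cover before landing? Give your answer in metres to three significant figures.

224 m

Time aloft: T = 2 v_y0 / g = 2 × 35.40 / 10.0 = 7.080 s.
Range: R = vₓ T = 31.60 × 7.080 = 223.7 m.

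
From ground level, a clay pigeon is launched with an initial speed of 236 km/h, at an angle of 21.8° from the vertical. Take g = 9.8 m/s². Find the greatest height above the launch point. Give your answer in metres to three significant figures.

189 m

Convert: 236 km/h = 236/3.6 = 65.56 m/s.
Resolve: vₓ = 65.56 sin 21.8° = 24.35 m/s and v_y0 = 65.56 cos 21.8° = 60.87 m/s.
Peak height H = v_y0² / (2g) = 3704.8 / 19.60 = 189.0 m.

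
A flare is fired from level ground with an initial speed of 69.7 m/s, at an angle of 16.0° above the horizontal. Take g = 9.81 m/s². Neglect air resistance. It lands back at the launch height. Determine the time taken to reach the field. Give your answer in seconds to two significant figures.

Horizontal component vₓ = 69.70 cos 16.0° = 67.00 m/s; vertical v_y0 = 69.70 sin 16.0° = 19.21 m/s.
Time of flight on level ground: T = 2 v_y0 / g = 2 × 19.21 / 9.81 = 3.917 s.

3.9 s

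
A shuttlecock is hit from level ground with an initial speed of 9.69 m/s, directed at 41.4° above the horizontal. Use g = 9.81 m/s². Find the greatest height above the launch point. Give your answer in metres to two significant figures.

Components: vₓ = 9.690 cos 41.4° = 7.269 m/s, v_y0 = 9.690 sin 41.4° = 6.408 m/s.
Peak height H = v_y0² / (2g) = 41.064 / 19.62 = 2.093 m.

2.1 m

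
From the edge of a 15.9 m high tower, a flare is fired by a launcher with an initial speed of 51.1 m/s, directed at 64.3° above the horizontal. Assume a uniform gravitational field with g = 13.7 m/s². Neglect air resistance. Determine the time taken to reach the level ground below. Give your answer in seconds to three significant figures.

Components: vₓ = 51.10 cos 64.3° = 22.16 m/s, v_y0 = 51.10 sin 64.3° = 46.05 m/s.
Vertical motion (up positive, ground at y = 0): 6.850 t² − (46.05) t − 15.9 = 0, so t = (46.05 + √(46.05² + 2·13.7·15.9)) / 13.7 = (46.05 + 50.55) / 13.7 = 7.051 s.

7.05 s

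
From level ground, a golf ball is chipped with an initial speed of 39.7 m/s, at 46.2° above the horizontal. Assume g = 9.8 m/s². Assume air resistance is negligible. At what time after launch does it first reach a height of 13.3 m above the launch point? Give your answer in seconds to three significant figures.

Components: vₓ = 39.70 cos 46.2° = 27.48 m/s, v_y0 = 39.70 sin 46.2° = 28.65 m/s.
Height y(t) = 28.65 t − 4.900 t² = 13.3 gives 4.900 t² − 28.65 t + 13.3 = 0.
t = [28.65 ± √(28.65² − 2·9.80·13.3)] / 9.80 = (28.65 ± 23.67) / 9.80, so t = 0.5084 s or t = 5.339 s.
The first (ascending) time is 0.5084 s.

0.508 s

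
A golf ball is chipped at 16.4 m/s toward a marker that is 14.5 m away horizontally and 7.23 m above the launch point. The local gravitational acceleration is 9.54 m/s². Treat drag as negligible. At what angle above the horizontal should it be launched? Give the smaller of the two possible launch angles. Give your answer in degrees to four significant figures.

Trajectory: y = x tanθ − g x² (1 + tan²θ)/(2v₀²). With x = 14.5, y = 7.23, v₀ = 16.4, g = 9.54:
3.729 tan²θ − 14.5 tanθ + (10.96) = 0.
tanθ = [14.5 ± √(14.5² − 4 × 3.729 × (10.96))] / (2 × 3.729) = (14.5 ± 6.841) / 7.458, giving tanθ = 1.027 or 2.862.
θ = 45.76° or 70.74°; the smaller is 45.76°.

45.76°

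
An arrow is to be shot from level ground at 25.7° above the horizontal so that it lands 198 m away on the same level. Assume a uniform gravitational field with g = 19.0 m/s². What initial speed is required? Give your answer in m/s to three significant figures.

From R = (v₀² / g) sin 2θ: v₀ = √(gR / sin 2θ).
v₀ = √(19.0 × 198 / sin 51.40°) = √(3762 / 0.7815) = √4813.7 = 69.38 m/s.

69.4 m/s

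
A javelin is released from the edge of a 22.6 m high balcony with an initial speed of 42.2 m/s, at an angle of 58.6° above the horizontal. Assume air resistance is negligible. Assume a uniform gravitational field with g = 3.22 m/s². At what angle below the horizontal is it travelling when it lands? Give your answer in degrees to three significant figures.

59.9°

Horizontal component vₓ = 42.20 cos 58.6° = 21.99 m/s; vertical v_y0 = 42.20 sin 58.6° = 36.02 m/s.
With up positive and y = 0 at the ground: y(t) = 22.6 + (36.02) t − 1.610 t². Setting y = 0 and taking the positive root: t = [36.02 + √(36.02² + 2·3.22·22.6)] / 3.22 = (36.02 + 37.99) / 3.22 = 22.98 s.
At impact: v_y = v_y0 − g t = −37.99 m/s; vₓ = 21.99 m/s.
Angle below horizontal: arctan(|v_y|/vₓ) = arctan(37.99/21.99) = 59.94°.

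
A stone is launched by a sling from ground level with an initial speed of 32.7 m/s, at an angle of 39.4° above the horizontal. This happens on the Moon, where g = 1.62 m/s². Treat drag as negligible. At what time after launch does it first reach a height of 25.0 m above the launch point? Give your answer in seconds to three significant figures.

Resolve: vₓ = 32.70 cos 39.4° = 25.27 m/s and v_y0 = 32.70 sin 39.4° = 20.76 m/s.
Require v_y0 t − ½ g t² = 25.0, i.e. 0.8100 t² − 20.76 t + 25.0 = 0.
t = [20.76 ± √(20.76² − 2·1.62·25.0)] / 1.62 = (20.76 ± 18.70) / 1.62, so t = 1.267 s or t = 24.36 s.
The first (ascending) time is 1.267 s.

1.27 s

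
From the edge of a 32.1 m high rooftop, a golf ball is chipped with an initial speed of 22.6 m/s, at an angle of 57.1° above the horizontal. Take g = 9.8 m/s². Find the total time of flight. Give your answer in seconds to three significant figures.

5.15 s

Components: vₓ = 22.60 cos 57.1° = 12.28 m/s, v_y0 = 22.60 sin 57.1° = 18.98 m/s.
The projectile lands when y = 32.1 + (18.98) t − ½·9.80·t² = 0. Positive root: t = (18.98 + √(18.98² + 2·9.80·32.1)) / 9.80 = (18.98 + 31.45) / 9.80 = 5.146 s.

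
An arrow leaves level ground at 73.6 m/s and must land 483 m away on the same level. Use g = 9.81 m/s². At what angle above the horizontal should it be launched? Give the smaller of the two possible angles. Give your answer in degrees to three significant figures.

Level-ground range R = v₀² sin(2θ)/g ⇒ sin(2θ) = gR/v₀² = 9.81 × 483 / 73.6² = 0.8747.
2θ = 61.01° or 180° − 61.01° = 119.0°, so θ = 30.50° or 59.50°.
The smaller angle is 30.50°.

30.5°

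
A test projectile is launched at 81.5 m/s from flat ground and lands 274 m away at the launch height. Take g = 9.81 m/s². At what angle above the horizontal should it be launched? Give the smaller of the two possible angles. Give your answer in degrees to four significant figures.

11.94°

Level-ground range R = v₀² sin(2θ)/g ⇒ sin(2θ) = gR/v₀² = 9.81 × 274 / 81.5² = 0.4047.
2θ = 23.87° or 180° − 23.87° = 156.1°, so θ = 11.94° or 78.06°.
The smaller angle is 11.94°.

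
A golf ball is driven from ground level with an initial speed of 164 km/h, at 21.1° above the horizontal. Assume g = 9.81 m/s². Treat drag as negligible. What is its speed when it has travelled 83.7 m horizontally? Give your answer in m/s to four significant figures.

Convert: 164 km/h = 164/3.6 = 45.56 m/s.
Resolve: vₓ = 45.56 cos 21.1° = 42.50 m/s and v_y0 = 45.56 sin 21.1° = 16.40 m/s.
x = vₓ t ⇒ t = 83.7/42.50 = 1.969 s.
Vertical velocity there: v_y = v_y0 − g t = 16.40 − 9.81 × 1.969 = −2.920 m/s.
Speed: √(vₓ² + v_y²) = √(42.50² + 2.920²) = 42.60 m/s.

42.60 m/s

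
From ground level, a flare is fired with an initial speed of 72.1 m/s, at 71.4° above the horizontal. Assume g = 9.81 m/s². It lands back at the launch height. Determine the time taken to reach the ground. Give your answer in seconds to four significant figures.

13.93 s

Resolve: vₓ = 72.10 cos 71.4° = 23.00 m/s and v_y0 = 72.10 sin 71.4° = 68.33 m/s.
It returns to y = 0 when t = 2 v_y0 / g = 2(68.33)/9.81 = 13.93 s.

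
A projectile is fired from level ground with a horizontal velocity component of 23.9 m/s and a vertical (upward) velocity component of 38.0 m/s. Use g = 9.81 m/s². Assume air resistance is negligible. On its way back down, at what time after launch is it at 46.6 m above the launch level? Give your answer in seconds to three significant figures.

6.22 s

Set y = v_y0 t − ½ g t² = 46.6: 4.905 t² − 38.00 t + 46.6 = 0.
t = [38.00 ± √(38.00² − 2·9.81·46.6)] / 9.81 = (38.00 ± 23.02) / 9.81, so t = 1.527 s or t = 6.220 s.
The descending-branch root is 6.220 s.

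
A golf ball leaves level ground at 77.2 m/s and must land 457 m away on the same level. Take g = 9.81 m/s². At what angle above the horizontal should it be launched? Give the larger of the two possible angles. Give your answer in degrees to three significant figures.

From R = (v₀²/g) sin 2θ: sin 2θ = 9.81 × 457 / 5959.8 = 0.7522.
2θ = 48.78° or 180° − 48.78° = 131.2°, so θ = 24.39° or 65.61°.
The larger angle is 65.61°.

65.6°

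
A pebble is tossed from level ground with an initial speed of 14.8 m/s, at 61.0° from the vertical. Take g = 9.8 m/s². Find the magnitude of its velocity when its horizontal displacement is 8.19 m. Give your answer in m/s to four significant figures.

12.98 m/s

vₓ = 14.80 sin 61.0° = 12.94 m/s; v_y0 = 14.80 cos 61.0° = 7.175 m/s.
At x = 8.19 m, t = x/vₓ = 8.19/12.94 = 0.6327 s.
Vertical velocity there: v_y = v_y0 − g t = 7.175 − 9.80 × 0.6327 = 0.9746 m/s.
Speed: √(vₓ² + v_y²) = √(12.94² + 0.9746²) = 12.98 m/s.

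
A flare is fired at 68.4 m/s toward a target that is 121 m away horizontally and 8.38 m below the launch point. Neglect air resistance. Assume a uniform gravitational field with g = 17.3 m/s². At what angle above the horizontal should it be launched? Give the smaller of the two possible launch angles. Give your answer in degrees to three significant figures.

9.10°

Trajectory: y = x tanθ − g x² (1 + tan²θ)/(2v₀²). With x = 121, y = −8.38, v₀ = 68.4, g = 17.3:
27.07 tan²θ − 121 tanθ + (18.69) = 0.
tanθ = [121 ± √(121² − 4 × 27.07 × (18.69))] / (2 × 27.07) = (121 ± 112.3) / 54.14, giving tanθ = 0.1602 or 4.310.
θ = 9.101° or 76.94°; the smaller is 9.101°.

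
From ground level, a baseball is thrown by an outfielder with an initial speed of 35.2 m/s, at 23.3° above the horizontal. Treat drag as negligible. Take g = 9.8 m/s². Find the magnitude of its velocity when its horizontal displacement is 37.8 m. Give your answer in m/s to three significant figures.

Horizontal component vₓ = 35.20 cos 23.3° = 32.33 m/s; vertical v_y0 = 35.20 sin 23.3° = 13.92 m/s.
x = vₓ t ⇒ t = 37.8/32.33 = 1.169 s.
Vertical velocity there: v_y = v_y0 − g t = 13.92 − 9.80 × 1.169 = 2.465 m/s.
Speed: √(vₓ² + v_y²) = √(32.33² + 2.465²) = 32.42 m/s.

32.4 m/s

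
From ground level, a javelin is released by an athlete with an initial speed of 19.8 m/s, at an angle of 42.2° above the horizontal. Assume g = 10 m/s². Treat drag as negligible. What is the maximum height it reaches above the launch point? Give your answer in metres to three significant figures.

vₓ = 19.80 cos 42.2° = 14.67 m/s; v_y0 = 19.80 sin 42.2° = 13.30 m/s.
Maximum height: H = v_y0² / (2g) = 13.30² / (2 × 10.0) = 8.845 m.

8.84 m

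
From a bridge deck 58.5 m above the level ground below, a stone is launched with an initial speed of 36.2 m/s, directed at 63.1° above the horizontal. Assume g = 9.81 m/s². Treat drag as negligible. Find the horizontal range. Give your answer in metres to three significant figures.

Resolve: vₓ = 36.20 cos 63.1° = 16.38 m/s and v_y0 = 36.20 sin 63.1° = 32.28 m/s.
The projectile lands when y = 58.5 + (32.28) t − ½·9.81·t² = 0. Positive root: t = (32.28 + √(32.28² + 2·9.81·58.5)) / 9.81 = (32.28 + 46.80) / 9.81 = 8.061 s.
Horizontal distance: R = vₓ t = 16.38 × 8.061 = 132.0 m.

132 m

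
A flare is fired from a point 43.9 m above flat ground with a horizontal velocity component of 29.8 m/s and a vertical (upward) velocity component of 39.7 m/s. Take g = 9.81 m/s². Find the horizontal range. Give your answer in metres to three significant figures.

The projectile lands when y = 43.9 + (39.70) t − ½·9.81·t² = 0. Positive root: t = (39.70 + √(39.70² + 2·9.81·43.9)) / 9.81 = (39.70 + 49.37) / 9.81 = 9.080 s.
Horizontal distance: R = vₓ t = 29.80 × 9.080 = 270.6 m.

271 m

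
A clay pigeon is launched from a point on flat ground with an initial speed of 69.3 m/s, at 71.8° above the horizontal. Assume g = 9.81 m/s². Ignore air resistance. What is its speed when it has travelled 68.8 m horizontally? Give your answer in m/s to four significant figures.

40.86 m/s

Horizontal component vₓ = 69.30 cos 71.8° = 21.64 m/s; vertical v_y0 = 69.30 sin 71.8° = 65.83 m/s.
Time to reach x = 68.8 m: t = x/vₓ = 68.8/21.64 = 3.179 s.
Vertical velocity there: v_y = v_y0 − g t = 65.83 − 9.81 × 3.179 = 34.65 m/s.
Speed: √(vₓ² + v_y²) = √(21.64² + 34.65²) = 40.86 m/s.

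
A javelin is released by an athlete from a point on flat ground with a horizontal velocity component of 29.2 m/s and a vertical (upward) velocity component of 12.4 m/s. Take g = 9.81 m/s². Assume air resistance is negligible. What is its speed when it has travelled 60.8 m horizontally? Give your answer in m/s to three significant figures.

30.3 m/s

At x = 60.8 m, t = x/vₓ = 60.8/29.20 = 2.082 s.
Vertical velocity there: v_y = v_y0 − g t = 12.40 − 9.81 × 2.082 = −8.026 m/s.
Speed: √(vₓ² + v_y²) = √(29.20² + 8.026²) = 30.28 m/s.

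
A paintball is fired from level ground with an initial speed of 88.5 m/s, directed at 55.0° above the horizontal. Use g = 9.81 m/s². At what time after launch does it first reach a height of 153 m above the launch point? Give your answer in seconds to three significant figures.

2.55 s

Horizontal component vₓ = 88.50 cos 55.0° = 50.76 m/s; vertical v_y0 = 88.50 sin 55.0° = 72.49 m/s.
Require v_y0 t − ½ g t² = 153, i.e. 4.905 t² − 72.49 t + 153 = 0.
t = [72.49 ± √(72.49² − 2·9.81·153)] / 9.81 = (72.49 ± 47.47) / 9.81, so t = 2.551 s or t = 12.23 s.
The first (ascending) time is 2.551 s.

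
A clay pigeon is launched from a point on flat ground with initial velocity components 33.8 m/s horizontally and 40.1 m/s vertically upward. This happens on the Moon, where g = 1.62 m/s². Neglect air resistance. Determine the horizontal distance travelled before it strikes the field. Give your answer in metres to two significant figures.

1700 m

Flight time T = 2 v_y0 / g = 49.51 s.
Horizontal distance R = vₓ T = 33.80 × 49.51 = 1673 m.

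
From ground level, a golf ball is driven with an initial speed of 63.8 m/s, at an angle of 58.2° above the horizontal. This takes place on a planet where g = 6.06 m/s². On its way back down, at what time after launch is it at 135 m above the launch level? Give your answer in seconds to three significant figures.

Components: vₓ = 63.80 cos 58.2° = 33.62 m/s, v_y0 = 63.80 sin 58.2° = 54.22 m/s.
Set y = v_y0 t − ½ g t² = 135: 3.030 t² − 54.22 t + 135 = 0.
Quadratic formula: t = (54.22 ± √1304.0) / 6.06 = (54.22 ± 36.11) / 6.06 → t = 2.989 s or 14.91 s.
The descending-branch root is 14.91 s.

14.9 s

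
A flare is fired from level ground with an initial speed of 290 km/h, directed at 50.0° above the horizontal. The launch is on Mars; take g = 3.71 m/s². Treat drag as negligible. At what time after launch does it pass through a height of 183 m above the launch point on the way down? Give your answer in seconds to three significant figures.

30.0 s

Convert: 290 km/h = 290/3.6 = 80.56 m/s.
Components: vₓ = 80.56 cos 50.0° = 51.78 m/s, v_y0 = 80.56 sin 50.0° = 61.71 m/s.
Set y = v_y0 t − ½ g t² = 183: 1.855 t² − 61.71 t + 183 = 0.
Quadratic formula: t = (61.71 ± √2450.2) / 3.71 = (61.71 ± 49.50) / 3.71 → t = 3.291 s or 29.98 s.
The descending-branch root is 29.98 s.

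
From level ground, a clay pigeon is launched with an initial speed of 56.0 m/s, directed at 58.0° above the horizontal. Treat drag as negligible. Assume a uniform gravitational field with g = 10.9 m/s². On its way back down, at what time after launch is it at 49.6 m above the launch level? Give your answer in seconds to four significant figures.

Components: vₓ = 56.00 cos 58.0° = 29.68 m/s, v_y0 = 56.00 sin 58.0° = 47.49 m/s.
Set y = v_y0 t − ½ g t² = 49.6: 5.450 t² − 47.49 t + 49.6 = 0.
Quadratic formula: t = (47.49 ± √1174.1) / 10.9 = (47.49 ± 34.26) / 10.9 → t = 1.213 s or 7.501 s.
The descending-branch root is 7.501 s.

7.501 s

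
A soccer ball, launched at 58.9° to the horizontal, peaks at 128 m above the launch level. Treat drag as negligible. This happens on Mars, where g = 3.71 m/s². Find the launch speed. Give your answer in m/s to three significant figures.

At the peak v_y = 0, so v_y0 = √(2gH) = √(2 × 3.71 × 128) = 30.82 m/s.
v_y0 = v₀ sin θ ⇒ v₀ = 30.82 / sin 58.9° = 35.99 m/s.

36.0 m/s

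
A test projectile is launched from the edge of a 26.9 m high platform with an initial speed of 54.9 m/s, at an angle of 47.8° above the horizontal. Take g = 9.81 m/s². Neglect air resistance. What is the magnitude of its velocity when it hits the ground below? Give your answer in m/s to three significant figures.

Resolve: vₓ = 54.90 cos 47.8° = 36.88 m/s and v_y0 = 54.90 sin 47.8° = 40.67 m/s.
The projectile lands when y = 26.9 + (40.67) t − ½·9.81·t² = 0. Positive root: t = (40.67 + √(40.67² + 2·9.81·26.9)) / 9.81 = (40.67 + 46.71) / 9.81 = 8.907 s.
Vertical velocity at impact: v_y = v_y0 − g t = 40.67 − 9.81 × 8.907 = −46.71 m/s.
Speed: |v| = √(vₓ² + v_y²) = √(36.88² + 46.71²) = 59.51 m/s.

59.5 m/s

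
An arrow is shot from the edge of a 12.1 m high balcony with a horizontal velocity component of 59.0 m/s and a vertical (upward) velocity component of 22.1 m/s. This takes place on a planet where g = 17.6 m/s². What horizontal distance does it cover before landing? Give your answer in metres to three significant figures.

175 m

With up positive and y = 0 at the ground: y(t) = 12.1 + (22.10) t − 8.800 t². Setting y = 0 and taking the positive root: t = [22.10 + √(22.10² + 2·17.6·12.1)] / 17.6 = (22.10 + 30.24) / 17.6 = 2.974 s.
Horizontal distance: R = vₓ t = 59.00 × 2.974 = 175.5 m.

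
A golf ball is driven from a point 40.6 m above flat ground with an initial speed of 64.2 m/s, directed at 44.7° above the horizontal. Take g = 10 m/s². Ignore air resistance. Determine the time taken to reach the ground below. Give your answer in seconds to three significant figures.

Components: vₓ = 64.20 cos 44.7° = 45.63 m/s, v_y0 = 64.20 sin 44.7° = 45.16 m/s.
The projectile lands when y = 40.6 + (45.16) t − ½·10.0·t² = 0. Positive root: t = (45.16 + √(45.16² + 2·10.0·40.6)) / 10.0 = (45.16 + 53.40) / 10.0 = 9.855 s.

9.86 s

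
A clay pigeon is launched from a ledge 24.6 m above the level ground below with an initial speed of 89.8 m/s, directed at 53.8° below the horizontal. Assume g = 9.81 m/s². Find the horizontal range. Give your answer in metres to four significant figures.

17.61 m

Horizontal component vₓ = 89.80 cos 53.8° = 53.04 m/s; vertical v_y0 = −72.47 m/s (downward).
The projectile lands when y = 24.6 + (−72.47) t − ½·9.81·t² = 0. Positive root: t = (−72.47 + √(72.47² + 2·9.81·24.6)) / 9.81 = (−72.47 + 75.72) / 9.81 = 0.3320 s.
Horizontal distance: R = vₓ t = 53.04 × 0.3320 = 17.61 m.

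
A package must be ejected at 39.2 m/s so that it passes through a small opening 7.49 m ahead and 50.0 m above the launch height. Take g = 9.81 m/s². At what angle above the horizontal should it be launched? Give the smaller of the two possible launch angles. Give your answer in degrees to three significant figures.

83.2°

Trajectory: y = x tanθ − g x² (1 + tan²θ)/(2v₀²). With x = 7.49, y = 50.0, v₀ = 39.2, g = 9.81:
0.1791 tan²θ − 7.49 tanθ + (50.18) = 0.
tanθ = [7.49 ± √(7.49² − 4 × 0.1791 × (50.18))] / (2 × 0.1791) = (7.49 ± 4.490) / 0.3581, giving tanθ = 8.377 or 33.45.
θ = 83.19° or 88.29°; the smaller is 83.19°.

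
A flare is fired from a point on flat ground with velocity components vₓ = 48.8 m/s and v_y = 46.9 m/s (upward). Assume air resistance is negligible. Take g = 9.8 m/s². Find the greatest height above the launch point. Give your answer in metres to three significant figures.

Maximum height: H = v_y0² / (2g) = 46.90² / (2 × 9.80) = 112.2 m.

112 m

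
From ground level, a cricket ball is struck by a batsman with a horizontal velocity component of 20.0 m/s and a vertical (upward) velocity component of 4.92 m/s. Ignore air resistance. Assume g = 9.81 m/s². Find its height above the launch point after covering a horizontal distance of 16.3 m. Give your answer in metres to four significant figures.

x = vₓ t ⇒ t = 16.3/20.00 = 0.8150 s.
Height: y = v_y0 t − ½ g t² = 4.920 × 0.8150 − 4.905 × 0.8150² = 4.010 − 3.258 = 0.7518 m.

0.7518 m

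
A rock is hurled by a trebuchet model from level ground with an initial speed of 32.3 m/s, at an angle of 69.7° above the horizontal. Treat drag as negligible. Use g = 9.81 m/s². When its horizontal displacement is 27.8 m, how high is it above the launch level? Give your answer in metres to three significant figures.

vₓ = 32.30 cos 69.7° = 11.21 m/s; v_y0 = 32.30 sin 69.7° = 30.29 m/s.
Time to reach x = 27.8 m: t = x/vₓ = 27.8/11.21 = 2.481 s.
Height: y = v_y0 t − ½ g t² = 30.29 × 2.481 − 4.905 × 2.481² = 75.15 − 30.19 = 44.97 m.

45.0 m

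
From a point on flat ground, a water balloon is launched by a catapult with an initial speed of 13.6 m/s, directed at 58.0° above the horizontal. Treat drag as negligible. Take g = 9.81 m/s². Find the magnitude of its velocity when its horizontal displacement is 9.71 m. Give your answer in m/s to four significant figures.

7.401 m/s

Resolve: vₓ = 13.60 cos 58.0° = 7.207 m/s and v_y0 = 13.60 sin 58.0° = 11.53 m/s.
Time to reach x = 9.71 m: t = x/vₓ = 9.71/7.207 = 1.347 s.
Vertical velocity there: v_y = v_y0 − g t = 11.53 − 9.81 × 1.347 = −1.684 m/s.
Speed: √(vₓ² + v_y²) = √(7.207² + 1.684²) = 7.401 m/s.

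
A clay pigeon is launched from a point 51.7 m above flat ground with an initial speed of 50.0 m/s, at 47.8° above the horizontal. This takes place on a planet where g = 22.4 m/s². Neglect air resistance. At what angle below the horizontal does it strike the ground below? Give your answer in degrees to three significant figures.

61.1°

Components: vₓ = 50.00 cos 47.8° = 33.59 m/s, v_y0 = 50.00 sin 47.8° = 37.04 m/s.
Vertical motion (up positive, ground at y = 0): 11.20 t² − (37.04) t − 51.7 = 0, so t = (37.04 + √(37.04² + 2·22.4·51.7)) / 22.4 = (37.04 + 60.73) / 22.4 = 4.365 s.
At impact: v_y = v_y0 − g t = −60.73 m/s; vₓ = 33.59 m/s.
Angle below horizontal: arctan(|v_y|/vₓ) = arctan(60.73/33.59) = 61.06°.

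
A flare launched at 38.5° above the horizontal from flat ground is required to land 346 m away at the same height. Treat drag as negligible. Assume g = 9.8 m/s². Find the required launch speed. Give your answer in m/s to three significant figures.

From R = (v₀² / g) sin 2θ: v₀ = √(gR / sin 2θ).
v₀ = √(9.80 × 346 / sin 77.00°) = √(3391 / 0.9744) = √3480.0 = 58.99 m/s.

59.0 m/s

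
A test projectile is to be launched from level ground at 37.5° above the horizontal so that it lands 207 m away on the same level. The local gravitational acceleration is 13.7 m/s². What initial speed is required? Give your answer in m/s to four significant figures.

From R = (v₀² / g) sin 2θ: v₀ = √(gR / sin 2θ).
v₀ = √(13.7 × 207 / sin 75.00°) = √(2836 / 0.9659) = √2935.9 = 54.18 m/s.

54.18 m/s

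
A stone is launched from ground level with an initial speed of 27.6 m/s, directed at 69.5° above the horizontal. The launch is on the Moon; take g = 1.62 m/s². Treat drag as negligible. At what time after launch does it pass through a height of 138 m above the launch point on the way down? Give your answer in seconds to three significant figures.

Resolve: vₓ = 27.60 cos 69.5° = 9.666 m/s and v_y0 = 27.60 sin 69.5° = 25.85 m/s.
Require v_y0 t − ½ g t² = 138, i.e. 0.8100 t² − 25.85 t + 138 = 0.
t = [25.85 ± √(25.85² − 2·1.62·138)] / 1.62 = (25.85 ± 14.87) / 1.62, so t = 6.777 s or t = 25.14 s.
The descending-branch root is 25.14 s.

25.1 s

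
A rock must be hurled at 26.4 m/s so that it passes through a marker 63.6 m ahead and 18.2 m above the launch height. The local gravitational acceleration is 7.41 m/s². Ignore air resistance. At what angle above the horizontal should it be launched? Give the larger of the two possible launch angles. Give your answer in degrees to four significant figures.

Trajectory: y = x tanθ − g x² (1 + tan²θ)/(2v₀²). With x = 63.6, y = 18.2, v₀ = 26.4, g = 7.41:
21.50 tan²θ − 63.6 tanθ + (39.70) = 0.
tanθ = [63.6 ± √(63.6² − 4 × 21.50 × (39.70))] / (2 × 21.50) = (63.6 ± 25.10) / 43.01, giving tanθ = 0.8952 or 2.063.
θ = 41.83° or 64.13°; the larger is 64.13°.

64.13°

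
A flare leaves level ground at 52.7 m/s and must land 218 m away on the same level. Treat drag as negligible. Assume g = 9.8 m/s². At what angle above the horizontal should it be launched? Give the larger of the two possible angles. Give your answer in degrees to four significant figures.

64.86°

From R = (v₀²/g) sin 2θ: sin 2θ = 9.80 × 218 / 2777.3 = 0.7692.
2θ = 50.29° or 180° − 50.29° = 129.7°, so θ = 25.14° or 64.86°.
The larger angle is 64.86°.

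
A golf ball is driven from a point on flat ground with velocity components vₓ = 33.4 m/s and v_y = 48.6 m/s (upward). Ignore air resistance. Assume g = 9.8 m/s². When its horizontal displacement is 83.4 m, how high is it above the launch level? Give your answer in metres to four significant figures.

At x = 83.4 m, t = x/vₓ = 83.4/33.40 = 2.497 s.
Height: y = v_y0 t − ½ g t² = 48.60 × 2.497 − 4.900 × 2.497² = 121.4 − 30.55 = 90.80 m.

90.80 m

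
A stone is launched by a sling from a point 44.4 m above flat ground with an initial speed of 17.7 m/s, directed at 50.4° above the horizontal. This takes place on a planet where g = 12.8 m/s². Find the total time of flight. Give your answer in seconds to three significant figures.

3.91 s

Components: vₓ = 17.70 cos 50.4° = 11.28 m/s, v_y0 = 17.70 sin 50.4° = 13.64 m/s.
Vertical motion (up positive, ground at y = 0): 6.400 t² − (13.64) t − 44.4 = 0, so t = (13.64 + √(13.64² + 2·12.8·44.4)) / 12.8 = (13.64 + 36.37) / 12.8 = 3.907 s.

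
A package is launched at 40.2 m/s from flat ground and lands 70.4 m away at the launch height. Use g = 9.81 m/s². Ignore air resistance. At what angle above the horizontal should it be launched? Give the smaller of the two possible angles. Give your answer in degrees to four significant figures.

Level-ground range R = v₀² sin(2θ)/g ⇒ sin(2θ) = gR/v₀² = 9.81 × 70.4 / 40.2² = 0.4274.
2θ = 25.30° or 180° − 25.30° = 154.7°, so θ = 12.65° or 77.35°.
The smaller angle is 12.65°.

12.65°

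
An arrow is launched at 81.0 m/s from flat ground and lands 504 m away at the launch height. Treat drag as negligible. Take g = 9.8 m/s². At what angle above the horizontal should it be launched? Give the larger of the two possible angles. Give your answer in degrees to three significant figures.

Level-ground range R = v₀² sin(2θ)/g ⇒ sin(2θ) = gR/v₀² = 9.80 × 504 / 81.0² = 0.7528.
2θ = 48.83° or 180° − 48.83° = 131.2°, so θ = 24.42° or 65.58°.
The larger angle is 65.58°.

65.6°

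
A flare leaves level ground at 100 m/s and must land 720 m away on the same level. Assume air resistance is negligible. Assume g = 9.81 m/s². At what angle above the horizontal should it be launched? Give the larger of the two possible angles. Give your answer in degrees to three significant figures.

67.5°

R = v₀² sin 2θ / g gives sin 2θ = gR/v₀² = 9.81·720/100² = 0.7063.
2θ = 44.94° or 180° − 44.94° = 135.1°, so θ = 22.47° or 67.53°.
The larger angle is 67.53°.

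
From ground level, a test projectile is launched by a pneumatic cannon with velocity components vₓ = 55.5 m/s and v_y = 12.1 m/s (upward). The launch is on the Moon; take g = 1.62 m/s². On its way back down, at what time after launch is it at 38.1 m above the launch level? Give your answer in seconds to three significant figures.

10.4 s

Set y = v_y0 t − ½ g t² = 38.1: 0.8100 t² − 12.10 t + 38.1 = 0.
Quadratic formula: t = (12.10 ± √22.966) / 1.62 = (12.10 ± 4.792) / 1.62 → t = 4.511 s or 10.43 s.
The descending-branch root is 10.43 s.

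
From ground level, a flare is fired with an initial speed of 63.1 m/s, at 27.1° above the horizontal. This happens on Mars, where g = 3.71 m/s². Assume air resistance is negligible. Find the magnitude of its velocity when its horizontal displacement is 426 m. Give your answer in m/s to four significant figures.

56.18 m/s

Horizontal component vₓ = 63.10 cos 27.1° = 56.17 m/s; vertical v_y0 = 63.10 sin 27.1° = 28.74 m/s.
Time to reach x = 426 m: t = x/vₓ = 426/56.17 = 7.584 s.
Vertical velocity there: v_y = v_y0 − g t = 28.74 − 3.71 × 7.584 = 0.6090 m/s.
Speed: √(vₓ² + v_y²) = √(56.17² + 0.6090²) = 56.18 m/s.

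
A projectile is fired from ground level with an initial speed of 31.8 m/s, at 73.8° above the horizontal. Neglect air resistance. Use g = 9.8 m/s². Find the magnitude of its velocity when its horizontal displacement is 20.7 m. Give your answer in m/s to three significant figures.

Resolve: vₓ = 31.80 cos 73.8° = 8.872 m/s and v_y0 = 31.80 sin 73.8° = 30.54 m/s.
x = vₓ t ⇒ t = 20.7/8.872 = 2.333 s.
Vertical velocity there: v_y = v_y0 − g t = 30.54 − 9.80 × 2.333 = 7.672 m/s.
Speed: √(vₓ² + v_y²) = √(8.872² + 7.672²) = 11.73 m/s.

11.7 m/s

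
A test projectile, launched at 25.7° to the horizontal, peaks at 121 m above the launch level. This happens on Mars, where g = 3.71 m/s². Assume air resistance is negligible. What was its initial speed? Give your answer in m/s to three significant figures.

69.1 m/s

At the peak v_y = 0, so v_y0 = √(2gH) = √(2 × 3.71 × 121) = 29.96 m/s.
v_y0 = v₀ sin θ ⇒ v₀ = 29.96 / sin 25.7° = 69.09 m/s.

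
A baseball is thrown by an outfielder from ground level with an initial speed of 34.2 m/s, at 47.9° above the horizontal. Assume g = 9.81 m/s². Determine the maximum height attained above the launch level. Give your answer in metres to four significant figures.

32.82 m

Components: vₓ = 34.20 cos 47.9° = 22.93 m/s, v_y0 = 34.20 sin 47.9° = 25.38 m/s.
Maximum height: H = v_y0² / (2g) = 25.38² / (2 × 9.81) = 32.82 m.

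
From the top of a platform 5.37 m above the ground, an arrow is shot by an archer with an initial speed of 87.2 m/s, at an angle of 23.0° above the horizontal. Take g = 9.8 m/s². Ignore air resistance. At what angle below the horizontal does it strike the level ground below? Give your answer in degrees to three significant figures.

23.9°

Components: vₓ = 87.20 cos 23.0° = 80.27 m/s, v_y0 = 87.20 sin 23.0° = 34.07 m/s.
With up positive and y = 0 at the ground: y(t) = 5.37 + (34.07) t − 4.900 t². Setting y = 0 and taking the positive root: t = [34.07 + √(34.07² + 2·9.80·5.37)] / 9.80 = (34.07 + 35.58) / 9.80 = 7.108 s.
At impact: v_y = v_y0 − g t = −35.58 m/s; vₓ = 80.27 m/s.
Angle below horizontal: arctan(|v_y|/vₓ) = arctan(35.58/80.27) = 23.91°.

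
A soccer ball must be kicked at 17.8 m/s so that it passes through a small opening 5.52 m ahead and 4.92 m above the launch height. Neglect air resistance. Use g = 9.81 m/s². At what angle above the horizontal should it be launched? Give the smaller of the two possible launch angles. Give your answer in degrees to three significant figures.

Trajectory: y = x tanθ − g x² (1 + tan²θ)/(2v₀²). With x = 5.52, y = 4.92, v₀ = 17.8, g = 9.81:
0.4717 tan²θ − 5.52 tanθ + (5.392) = 0.
tanθ = [5.52 ± √(5.52² − 4 × 0.4717 × (5.392))] / (2 × 0.4717) = (5.52 ± 4.505) / 0.9434, giving tanθ = 1.076 or 10.63.
θ = 47.09° or 84.62°; the smaller is 47.09°.

47.1°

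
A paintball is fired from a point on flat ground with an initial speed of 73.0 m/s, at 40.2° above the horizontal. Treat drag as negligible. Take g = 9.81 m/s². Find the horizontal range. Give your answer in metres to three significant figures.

vₓ = 73.00 cos 40.2° = 55.76 m/s; v_y0 = 73.00 sin 40.2° = 47.12 m/s.
Flight time T = 2 v_y0 / g = 9.606 s.
Horizontal distance R = vₓ T = 55.76 × 9.606 = 535.6 m.

536 m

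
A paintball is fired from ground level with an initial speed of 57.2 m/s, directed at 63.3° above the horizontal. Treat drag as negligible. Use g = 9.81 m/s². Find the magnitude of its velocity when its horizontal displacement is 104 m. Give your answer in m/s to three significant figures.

28.1 m/s

Horizontal component vₓ = 57.20 cos 63.3° = 25.70 m/s; vertical v_y0 = 57.20 sin 63.3° = 51.10 m/s.
Time to reach x = 104 m: t = x/vₓ = 104/25.70 = 4.047 s.
Vertical velocity there: v_y = v_y0 − g t = 51.10 − 9.81 × 4.047 = 11.40 m/s.
Speed: √(vₓ² + v_y²) = √(25.70² + 11.40²) = 28.12 m/s.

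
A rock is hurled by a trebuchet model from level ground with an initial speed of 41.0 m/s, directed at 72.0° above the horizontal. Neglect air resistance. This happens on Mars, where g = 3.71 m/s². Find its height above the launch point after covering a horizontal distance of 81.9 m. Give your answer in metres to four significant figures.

Horizontal component vₓ = 41.00 cos 72.0° = 12.67 m/s; vertical v_y0 = 41.00 sin 72.0° = 38.99 m/s.
At x = 81.9 m, t = x/vₓ = 81.9/12.67 = 6.464 s.
Height: y = v_y0 t − ½ g t² = 38.99 × 6.464 − 1.855 × 6.464² = 252.1 − 77.51 = 174.5 m.

174.5 m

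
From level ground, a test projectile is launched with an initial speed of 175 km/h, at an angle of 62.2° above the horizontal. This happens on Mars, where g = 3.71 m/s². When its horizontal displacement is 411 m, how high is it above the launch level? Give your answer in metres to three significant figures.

170 m

Convert: 175 km/h = 175/3.6 = 48.61 m/s.
Resolve: vₓ = 48.61 cos 62.2° = 22.67 m/s and v_y0 = 48.61 sin 62.2° = 43.00 m/s.
Time to reach x = 411 m: t = x/vₓ = 411/22.67 = 18.13 s.
Height: y = v_y0 t − ½ g t² = 43.00 × 18.13 − 1.855 × 18.13² = 779.5 − 609.6 = 169.9 m.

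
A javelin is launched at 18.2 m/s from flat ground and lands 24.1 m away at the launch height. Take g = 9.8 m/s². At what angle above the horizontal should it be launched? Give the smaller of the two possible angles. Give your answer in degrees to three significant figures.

From R = (v₀²/g) sin 2θ: sin 2θ = 9.80 × 24.1 / 331.24 = 0.7130.
2θ = 45.48° or 180° − 45.48° = 134.5°, so θ = 22.74° or 67.26°.
The smaller angle is 22.74°.

22.7°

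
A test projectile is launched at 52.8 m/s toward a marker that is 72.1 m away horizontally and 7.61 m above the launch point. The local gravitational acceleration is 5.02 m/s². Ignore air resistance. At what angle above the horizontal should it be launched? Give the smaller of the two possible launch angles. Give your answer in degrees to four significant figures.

Trajectory: y = x tanθ − g x² (1 + tan²θ)/(2v₀²). With x = 72.1, y = 7.61, v₀ = 52.8, g = 5.02:
4.680 tan²θ − 72.1 tanθ + (12.29) = 0.
tanθ = [72.1 ± √(72.1² − 4 × 4.680 × (12.29))] / (2 × 4.680) = (72.1 ± 70.49) / 9.361, giving tanθ = 0.1724 or 15.23.
θ = 9.781° or 86.24°; the smaller is 9.781°.

9.781°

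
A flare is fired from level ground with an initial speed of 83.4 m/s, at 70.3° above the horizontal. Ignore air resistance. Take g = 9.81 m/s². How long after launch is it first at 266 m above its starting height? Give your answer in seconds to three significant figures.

4.87 s

Horizontal component vₓ = 83.40 cos 70.3° = 28.11 m/s; vertical v_y0 = 83.40 sin 70.3° = 78.52 m/s.
Set y = v_y0 t − ½ g t² = 266: 4.905 t² − 78.52 t + 266 = 0.
t = [78.52 ± √(78.52² − 2·9.81·266)] / 9.81 = (78.52 ± 30.76) / 9.81, so t = 4.868 s or t = 11.14 s.
The first (ascending) time is 4.868 s.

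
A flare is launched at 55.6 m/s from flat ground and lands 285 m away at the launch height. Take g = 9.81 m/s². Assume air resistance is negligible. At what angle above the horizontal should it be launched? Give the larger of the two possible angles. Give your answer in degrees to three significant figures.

57.6°

From R = (v₀²/g) sin 2θ: sin 2θ = 9.81 × 285 / 3091.4 = 0.9044.
2θ = 64.74° or 180° − 64.74° = 115.3°, so θ = 32.37° or 57.63°.
The larger angle is 57.63°.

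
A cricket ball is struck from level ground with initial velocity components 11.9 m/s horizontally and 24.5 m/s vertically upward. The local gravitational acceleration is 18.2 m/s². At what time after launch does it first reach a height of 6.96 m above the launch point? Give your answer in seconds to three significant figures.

0.323 s

Set y = v_y0 t − ½ g t² = 6.96: 9.100 t² − 24.50 t + 6.96 = 0.
t = [24.50 ± √(24.50² − 2·18.2·6.96)] / 18.2 = (24.50 ± 18.63) / 18.2, so t = 0.3228 s or t = 2.370 s.
The first (ascending) time is 0.3228 s.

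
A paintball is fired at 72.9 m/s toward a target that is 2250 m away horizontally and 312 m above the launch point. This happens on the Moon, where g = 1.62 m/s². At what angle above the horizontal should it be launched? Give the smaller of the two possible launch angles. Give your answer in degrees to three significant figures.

31.3°

Trajectory: y = x tanθ − g x² (1 + tan²θ)/(2v₀²). With x = 2250, y = 312, v₀ = 72.9, g = 1.62:
771.6 tan²θ − 2250 tanθ + (1084) = 0.
tanθ = [2250 ± √(2250² − 4 × 771.6 × (1084))] / (2 × 771.6) = (2250 ± 1311) / 1543, giving tanθ = 0.6086 or 2.307.
θ = 31.33° or 66.57°; the smaller is 31.33°.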